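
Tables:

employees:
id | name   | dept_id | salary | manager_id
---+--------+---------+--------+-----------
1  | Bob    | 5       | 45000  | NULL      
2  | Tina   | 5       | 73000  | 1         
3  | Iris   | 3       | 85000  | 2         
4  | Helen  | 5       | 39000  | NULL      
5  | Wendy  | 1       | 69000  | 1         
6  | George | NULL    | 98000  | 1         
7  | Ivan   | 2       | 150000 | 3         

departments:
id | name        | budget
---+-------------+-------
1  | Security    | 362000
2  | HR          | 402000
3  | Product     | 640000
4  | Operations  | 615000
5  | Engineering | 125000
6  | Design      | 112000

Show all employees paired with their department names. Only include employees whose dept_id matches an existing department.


INNER JOIN keeps only employees rows whose dept_id matches an id in departments. Walk through each employee:
  - employee 1 (Bob): dept_id=5 -> matches Engineering
  - employee 2 (Tina): dept_id=5 -> matches Engineering
  - employee 3 (Iris): dept_id=3 -> matches Product
  - employee 4 (Helen): dept_id=5 -> matches Engineering
  - employee 5 (Wendy): dept_id=1 -> matches Security
  - employee 6 (George): dept_id=NULL, no match -> dropped
  - employee 7 (Ivan): dept_id=2 -> matches HR
So 1 of 7 rows is dropped.

SQL:
SELECT a.name, b.name AS department
FROM employees a
INNER JOIN departments b ON a.dept_id = b.id

Result:
name  | department 
------+------------
Bob   | Engineering
Tina  | Engineering
Iris  | Product    
Helen | Engineering
Wendy | Security   
Ivan  | HR         


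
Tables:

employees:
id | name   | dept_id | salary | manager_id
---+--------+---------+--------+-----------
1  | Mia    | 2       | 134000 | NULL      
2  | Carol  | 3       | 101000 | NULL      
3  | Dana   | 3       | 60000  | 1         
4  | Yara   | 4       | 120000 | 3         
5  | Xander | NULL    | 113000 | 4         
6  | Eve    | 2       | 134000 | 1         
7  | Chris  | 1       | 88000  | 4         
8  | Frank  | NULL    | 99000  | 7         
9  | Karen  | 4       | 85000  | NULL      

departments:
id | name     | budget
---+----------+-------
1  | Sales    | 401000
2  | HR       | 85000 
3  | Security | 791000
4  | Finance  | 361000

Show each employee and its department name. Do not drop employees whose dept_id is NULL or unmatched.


LEFT JOIN keeps every row from employees (the left table); where dept_id has no match in departments, the department columns become NULL. Walk through each employee:
  - employee 1 (Mia): dept_id=2 -> matches HR
  - employee 2 (Carol): dept_id=3 -> matches Security
  - employee 3 (Dana): dept_id=3 -> matches Security
  - employee 4 (Yara): dept_id=4 -> matches Finance
  - employee 5 (Xander): dept_id=NULL, no match -> kept with NULL
  - employee 6 (Eve): dept_id=2 -> matches HR
  - employee 7 (Chris): dept_id=1 -> matches Sales
  - employee 8 (Frank): dept_id=NULL, no match -> kept with NULL
  - employee 9 (Karen): dept_id=4 -> matches Finance
All 9 rows appear; 2 have NULL department.

SQL:
SELECT a.name, b.name AS department
FROM employees a
LEFT JOIN departments b ON a.dept_id = b.id

Result:
name   | department
-------+-----------
Mia    | HR        
Carol  | Security  
Dana   | Security  
Yara   | Finance   
Xander | NULL      
Eve    | HR        
Chris  | Sales     
Frank  | NULL      
Karen  | Finance   


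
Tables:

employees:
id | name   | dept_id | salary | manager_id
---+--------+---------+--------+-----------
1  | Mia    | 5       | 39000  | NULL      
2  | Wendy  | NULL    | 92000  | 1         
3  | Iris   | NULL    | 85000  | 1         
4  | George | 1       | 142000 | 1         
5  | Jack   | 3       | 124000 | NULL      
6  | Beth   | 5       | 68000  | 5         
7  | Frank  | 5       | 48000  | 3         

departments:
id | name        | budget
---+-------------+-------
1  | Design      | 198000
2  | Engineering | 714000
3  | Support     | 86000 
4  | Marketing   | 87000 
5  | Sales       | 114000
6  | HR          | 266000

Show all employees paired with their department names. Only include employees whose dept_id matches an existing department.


INNER JOIN keeps only employees rows whose dept_id matches an id in departments. Walk through each employee:
  - employee 1 (Mia): dept_id=5 -> matches Sales
  - employee 2 (Wendy): dept_id=NULL, no match -> dropped
  - employee 3 (Iris): dept_id=NULL, no match -> dropped
  - employee 4 (George): dept_id=1 -> matches Design
  - employee 5 (Jack): dept_id=3 -> matches Support
  - employee 6 (Beth): dept_id=5 -> matches Sales
  - employee 7 (Frank): dept_id=5 -> matches Sales
So 2 of 7 rows are dropped.

SQL:
SELECT a.name, b.name AS department
FROM employees a
INNER JOIN departments b ON a.dept_id = b.id

Result:
name   | department
-------+-----------
Mia    | Sales     
George | Design    
Jack   | Support   
Beth   | Sales     
Frank  | Sales     


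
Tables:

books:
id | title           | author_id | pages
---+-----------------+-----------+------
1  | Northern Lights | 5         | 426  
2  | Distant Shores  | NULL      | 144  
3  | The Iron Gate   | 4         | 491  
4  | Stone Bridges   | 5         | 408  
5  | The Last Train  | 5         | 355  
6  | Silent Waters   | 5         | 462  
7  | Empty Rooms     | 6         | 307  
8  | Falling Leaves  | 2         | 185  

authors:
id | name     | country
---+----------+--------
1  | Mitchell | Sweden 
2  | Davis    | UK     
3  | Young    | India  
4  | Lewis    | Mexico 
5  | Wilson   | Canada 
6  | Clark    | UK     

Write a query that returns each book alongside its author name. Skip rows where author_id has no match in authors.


INNER JOIN keeps only books rows whose author_id matches an id in authors. Walk through each book:
  - book 1 (Northern Lights): author_id=5 -> matches Wilson
  - book 2 (Distant Shores): author_id=NULL, no match -> dropped
  - book 3 (The Iron Gate): author_id=4 -> matches Lewis
  - book 4 (Stone Bridges): author_id=5 -> matches Wilson
  - book 5 (The Last Train): author_id=5 -> matches Wilson
  - book 6 (Silent Waters): author_id=5 -> matches Wilson
  - book 7 (Empty Rooms): author_id=6 -> matches Clark
  - book 8 (Falling Leaves): author_id=2 -> matches Davis
So 1 of 8 rows is dropped.

SQL:
SELECT a.title, b.name AS author
FROM books a
INNER JOIN authors b ON a.author_id = b.id

Result:
title           | author
----------------+-------
Northern Lights | Wilson
The Iron Gate   | Lewis 
Stone Bridges   | Wilson
The Last Train  | Wilson
Silent Waters   | Wilson
Empty Rooms     | Clark 
Falling Leaves  | Davis 


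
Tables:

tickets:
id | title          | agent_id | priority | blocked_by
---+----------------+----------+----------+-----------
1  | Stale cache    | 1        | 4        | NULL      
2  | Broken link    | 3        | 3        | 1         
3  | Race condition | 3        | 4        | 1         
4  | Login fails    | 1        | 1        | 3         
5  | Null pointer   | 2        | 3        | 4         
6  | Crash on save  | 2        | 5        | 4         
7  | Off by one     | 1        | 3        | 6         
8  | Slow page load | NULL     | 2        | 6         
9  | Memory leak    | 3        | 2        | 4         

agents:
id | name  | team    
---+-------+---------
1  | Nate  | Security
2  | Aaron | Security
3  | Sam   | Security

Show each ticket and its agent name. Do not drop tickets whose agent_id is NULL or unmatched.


LEFT JOIN keeps every row from tickets (the left table); where agent_id has no match in agents, the agent columns become NULL. Walk through each ticket:
  - ticket 1 (Stale cache): agent_id=1 -> matches Nate
  - ticket 2 (Broken link): agent_id=3 -> matches Sam
  - ticket 3 (Race condition): agent_id=3 -> matches Sam
  - ticket 4 (Login fails): agent_id=1 -> matches Nate
  - ticket 5 (Null pointer): agent_id=2 -> matches Aaron
  - ticket 6 (Crash on save): agent_id=2 -> matches Aaron
  - ticket 7 (Off by one): agent_id=1 -> matches Nate
  - ticket 8 (Slow page load): agent_id=NULL, no match -> kept with NULL
  - ticket 9 (Memory leak): agent_id=3 -> matches Sam
All 9 rows appear; 1 has NULL agent.

SQL:
SELECT a.title, b.name AS agent
FROM tickets a
LEFT JOIN agents b ON a.agent_id = b.id

Result:
title          | agent
---------------+------
Stale cache    | Nate 
Broken link    | Sam  
Race condition | Sam  
Login fails    | Nate 
Null pointer   | Aaron
Crash on save  | Aaron
Off by one     | Nate 
Slow page load | NULL 
Memory leak    | Sam  


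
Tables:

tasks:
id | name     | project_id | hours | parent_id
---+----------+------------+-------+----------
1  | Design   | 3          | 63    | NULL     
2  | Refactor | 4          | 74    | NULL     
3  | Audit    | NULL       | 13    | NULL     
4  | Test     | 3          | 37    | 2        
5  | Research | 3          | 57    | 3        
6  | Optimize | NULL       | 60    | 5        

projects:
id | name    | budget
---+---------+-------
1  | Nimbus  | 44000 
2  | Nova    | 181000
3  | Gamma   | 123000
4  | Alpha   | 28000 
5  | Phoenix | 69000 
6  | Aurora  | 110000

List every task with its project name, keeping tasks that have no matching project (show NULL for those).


LEFT JOIN keeps every row from tasks (the left table); where project_id has no match in projects, the project columns become NULL. Walk through each task:
  - task 1 (Design): project_id=3 -> matches Gamma
  - task 2 (Refactor): project_id=4 -> matches Alpha
  - task 3 (Audit): project_id=NULL, no match -> kept with NULL
  - task 4 (Test): project_id=3 -> matches Gamma
  - task 5 (Research): project_id=3 -> matches Gamma
  - task 6 (Optimize): project_id=NULL, no match -> kept with NULL
All 6 rows appear; 2 have NULL project.

SQL:
SELECT a.name, b.name AS project
FROM tasks a
LEFT JOIN projects b ON a.project_id = b.id

Result:
name     | project
---------+--------
Design   | Gamma  
Refactor | Alpha  
Audit    | NULL   
Test     | Gamma  
Research | Gamma  
Optimize | NULL   


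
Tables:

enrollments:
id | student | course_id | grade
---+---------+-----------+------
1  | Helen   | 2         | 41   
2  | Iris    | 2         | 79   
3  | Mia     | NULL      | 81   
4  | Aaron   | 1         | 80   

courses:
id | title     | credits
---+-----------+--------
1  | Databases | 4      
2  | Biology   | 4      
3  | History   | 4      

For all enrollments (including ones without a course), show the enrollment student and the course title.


LEFT JOIN keeps every row from enrollments (the left table); where course_id has no match in courses, the course columns become NULL. Walk through each enrollment:
  - enrollment 1 (Helen): course_id=2 -> matches Biology
  - enrollment 2 (Iris): course_id=2 -> matches Biology
  - enrollment 3 (Mia): course_id=NULL, no match -> kept with NULL
  - enrollment 4 (Aaron): course_id=1 -> matches Databases
All 4 rows appear; 1 has NULL course.

SQL:
SELECT a.student, b.title AS course
FROM enrollments a
LEFT JOIN courses b ON a.course_id = b.id

Result:
student | course   
--------+----------
Helen   | Biology  
Iris    | Biology  
Mia     | NULL     
Aaron   | Databases


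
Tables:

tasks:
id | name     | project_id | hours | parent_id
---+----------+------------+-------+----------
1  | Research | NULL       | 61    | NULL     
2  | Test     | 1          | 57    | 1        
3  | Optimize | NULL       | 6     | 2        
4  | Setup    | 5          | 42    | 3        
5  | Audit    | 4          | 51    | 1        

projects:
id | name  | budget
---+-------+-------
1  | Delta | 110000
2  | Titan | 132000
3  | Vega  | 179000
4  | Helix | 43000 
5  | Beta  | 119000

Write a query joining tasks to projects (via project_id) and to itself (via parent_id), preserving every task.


Two LEFT JOINs from the same base table tasks: one to projects via project_id, one to tasks itself via parent_id. Both are LEFT so every task is preserved.
Match against projects:
  - task 1 (Research): project_id=NULL, no match -> kept with NULL
  - task 2 (Test): project_id=1 -> matches Delta
  - task 3 (Optimize): project_id=NULL, no match -> kept with NULL
  - task 4 (Setup): project_id=5 -> matches Beta
  - task 5 (Audit): project_id=4 -> matches Helix
Match against tasks (self):
  - task 1 (Research): parent_id=NULL -> NULL
  - task 2 (Test): parent_id=1 -> Research
  - task 3 (Optimize): parent_id=2 -> Test
  - task 4 (Setup): parent_id=3 -> Optimize
  - task 5 (Audit): parent_id=1 -> Research

SQL:
SELECT a.name, b.name AS project, c.name AS parent
FROM tasks a
LEFT JOIN projects b ON a.project_id = b.id
LEFT JOIN tasks c ON a.parent_id = c.id

Result:
name     | project | parent  
---------+---------+---------
Research | NULL    | NULL    
Test     | Delta   | Research
Optimize | NULL    | Test    
Setup    | Beta    | Optimize
Audit    | Helix   | Research


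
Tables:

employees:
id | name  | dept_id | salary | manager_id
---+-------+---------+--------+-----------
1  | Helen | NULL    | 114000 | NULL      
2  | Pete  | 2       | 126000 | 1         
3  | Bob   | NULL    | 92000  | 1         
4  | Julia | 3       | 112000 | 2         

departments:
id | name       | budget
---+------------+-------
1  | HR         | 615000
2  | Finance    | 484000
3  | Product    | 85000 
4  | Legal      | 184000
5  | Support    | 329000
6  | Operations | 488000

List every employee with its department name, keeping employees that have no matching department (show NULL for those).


LEFT JOIN keeps every row from employees (the left table); where dept_id has no match in departments, the department columns become NULL. Walk through each employee:
  - employee 1 (Helen): dept_id=NULL, no match -> kept with NULL
  - employee 2 (Pete): dept_id=2 -> matches Finance
  - employee 3 (Bob): dept_id=NULL, no match -> kept with NULL
  - employee 4 (Julia): dept_id=3 -> matches Product
All 4 rows appear; 2 have NULL department.

SQL:
SELECT a.name, b.name AS department
FROM employees a
LEFT JOIN departments b ON a.dept_id = b.id

Result:
name  | department
------+-----------
Helen | NULL      
Pete  | Finance   
Bob   | NULL      
Julia | Product   


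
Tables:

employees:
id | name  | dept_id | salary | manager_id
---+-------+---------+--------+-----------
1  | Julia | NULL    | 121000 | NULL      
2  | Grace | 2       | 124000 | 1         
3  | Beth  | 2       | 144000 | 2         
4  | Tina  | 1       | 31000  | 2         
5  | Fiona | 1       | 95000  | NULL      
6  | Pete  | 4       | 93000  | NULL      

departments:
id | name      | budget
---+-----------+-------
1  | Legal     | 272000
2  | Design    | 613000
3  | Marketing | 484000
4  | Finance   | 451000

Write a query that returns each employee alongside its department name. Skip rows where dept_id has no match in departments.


INNER JOIN keeps only employees rows whose dept_id matches an id in departments. Walk through each employee:
  - employee 1 (Julia): dept_id=NULL, no match -> dropped
  - employee 2 (Grace): dept_id=2 -> matches Design
  - employee 3 (Beth): dept_id=2 -> matches Design
  - employee 4 (Tina): dept_id=1 -> matches Legal
  - employee 5 (Fiona): dept_id=1 -> matches Legal
  - employee 6 (Pete): dept_id=4 -> matches Finance
So 1 of 6 rows is dropped.

SQL:
SELECT a.name, b.name AS department
FROM employees a
INNER JOIN departments b ON a.dept_id = b.id

Result:
name  | department
------+-----------
Grace | Design    
Beth  | Design    
Tina  | Legal     
Fiona | Legal     
Pete  | Finance   


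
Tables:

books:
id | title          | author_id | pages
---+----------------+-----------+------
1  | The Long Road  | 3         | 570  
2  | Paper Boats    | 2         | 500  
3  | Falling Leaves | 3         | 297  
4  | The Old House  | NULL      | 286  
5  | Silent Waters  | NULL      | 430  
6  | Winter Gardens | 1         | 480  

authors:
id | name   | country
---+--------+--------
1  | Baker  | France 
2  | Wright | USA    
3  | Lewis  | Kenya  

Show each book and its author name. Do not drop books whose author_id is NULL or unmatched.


LEFT JOIN keeps every row from books (the left table); where author_id has no match in authors, the author columns become NULL. Walk through each book:
  - book 1 (The Long Road): author_id=3 -> matches Lewis
  - book 2 (Paper Boats): author_id=2 -> matches Wright
  - book 3 (Falling Leaves): author_id=3 -> matches Lewis
  - book 4 (The Old House): author_id=NULL, no match -> kept with NULL
  - book 5 (Silent Waters): author_id=NULL, no match -> kept with NULL
  - book 6 (Winter Gardens): author_id=1 -> matches Baker
All 6 rows appear; 2 have NULL author.

SQL:
SELECT a.title, b.name AS author
FROM books a
LEFT JOIN authors b ON a.author_id = b.id

Result:
title          | author
---------------+-------
The Long Road  | Lewis 
Paper Boats    | Wright
Falling Leaves | Lewis 
The Old House  | NULL  
Silent Waters  | NULL  
Winter Gardens | Baker 


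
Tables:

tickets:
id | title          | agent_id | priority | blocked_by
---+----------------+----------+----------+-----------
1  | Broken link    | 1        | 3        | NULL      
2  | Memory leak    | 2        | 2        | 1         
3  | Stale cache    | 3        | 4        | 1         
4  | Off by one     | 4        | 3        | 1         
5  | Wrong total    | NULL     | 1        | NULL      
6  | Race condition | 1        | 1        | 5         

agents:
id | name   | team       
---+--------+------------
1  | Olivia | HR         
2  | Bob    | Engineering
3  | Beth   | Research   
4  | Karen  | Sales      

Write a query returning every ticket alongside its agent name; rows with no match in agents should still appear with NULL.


LEFT JOIN keeps every row from tickets (the left table); where agent_id has no match in agents, the agent columns become NULL. Walk through each ticket:
  - ticket 1 (Broken link): agent_id=1 -> matches Olivia
  - ticket 2 (Memory leak): agent_id=2 -> matches Bob
  - ticket 3 (Stale cache): agent_id=3 -> matches Beth
  - ticket 4 (Off by one): agent_id=4 -> matches Karen
  - ticket 5 (Wrong total): agent_id=NULL, no match -> kept with NULL
  - ticket 6 (Race condition): agent_id=1 -> matches Olivia
All 6 rows appear; 1 has NULL agent.

SQL:
SELECT a.title, b.name AS agent
FROM tickets a
LEFT JOIN agents b ON a.agent_id = b.id

Result:
title          | agent 
---------------+-------
Broken link    | Olivia
Memory leak    | Bob   
Stale cache    | Beth  
Off by one     | Karen 
Wrong total    | NULL  
Race condition | Olivia


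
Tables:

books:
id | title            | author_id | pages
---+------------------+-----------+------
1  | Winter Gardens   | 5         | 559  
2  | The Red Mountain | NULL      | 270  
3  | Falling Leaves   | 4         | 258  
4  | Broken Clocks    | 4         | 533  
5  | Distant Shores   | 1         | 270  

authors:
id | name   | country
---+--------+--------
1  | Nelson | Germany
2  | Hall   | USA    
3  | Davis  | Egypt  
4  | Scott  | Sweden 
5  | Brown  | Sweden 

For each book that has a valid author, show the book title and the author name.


INNER JOIN keeps only books rows whose author_id matches an id in authors. Walk through each book:
  - book 1 (Winter Gardens): author_id=5 -> matches Brown
  - book 2 (The Red Mountain): author_id=NULL, no match -> dropped
  - book 3 (Falling Leaves): author_id=4 -> matches Scott
  - book 4 (Broken Clocks): author_id=4 -> matches Scott
  - book 5 (Distant Shores): author_id=1 -> matches Nelson
So 1 of 5 rows is dropped.

SQL:
SELECT a.title, b.name AS author
FROM books a
INNER JOIN authors b ON a.author_id = b.id

Result:
title          | author
---------------+-------
Winter Gardens | Brown 
Falling Leaves | Scott 
Broken Clocks  | Scott 
Distant Shores | Nelson


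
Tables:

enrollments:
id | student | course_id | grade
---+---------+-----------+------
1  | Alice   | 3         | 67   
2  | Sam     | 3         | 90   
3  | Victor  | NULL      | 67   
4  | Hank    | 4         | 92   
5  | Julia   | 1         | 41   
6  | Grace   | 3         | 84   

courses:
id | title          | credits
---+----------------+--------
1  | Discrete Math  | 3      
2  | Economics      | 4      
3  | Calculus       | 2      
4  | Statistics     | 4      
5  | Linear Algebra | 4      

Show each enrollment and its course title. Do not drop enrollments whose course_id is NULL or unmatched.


LEFT JOIN keeps every row from enrollments (the left table); where course_id has no match in courses, the course columns become NULL. Walk through each enrollment:
  - enrollment 1 (Alice): course_id=3 -> matches Calculus
  - enrollment 2 (Sam): course_id=3 -> matches Calculus
  - enrollment 3 (Victor): course_id=NULL, no match -> kept with NULL
  - enrollment 4 (Hank): course_id=4 -> matches Statistics
  - enrollment 5 (Julia): course_id=1 -> matches Discrete Math
  - enrollment 6 (Grace): course_id=3 -> matches Calculus
All 6 rows appear; 1 has NULL course.

SQL:
SELECT a.student, b.title AS course
FROM enrollments a
LEFT JOIN courses b ON a.course_id = b.id

Result:
student | course       
--------+--------------
Alice   | Calculus     
Sam     | Calculus     
Victor  | NULL         
Hank    | Statistics   
Julia   | Discrete Math
Grace   | Calculus     


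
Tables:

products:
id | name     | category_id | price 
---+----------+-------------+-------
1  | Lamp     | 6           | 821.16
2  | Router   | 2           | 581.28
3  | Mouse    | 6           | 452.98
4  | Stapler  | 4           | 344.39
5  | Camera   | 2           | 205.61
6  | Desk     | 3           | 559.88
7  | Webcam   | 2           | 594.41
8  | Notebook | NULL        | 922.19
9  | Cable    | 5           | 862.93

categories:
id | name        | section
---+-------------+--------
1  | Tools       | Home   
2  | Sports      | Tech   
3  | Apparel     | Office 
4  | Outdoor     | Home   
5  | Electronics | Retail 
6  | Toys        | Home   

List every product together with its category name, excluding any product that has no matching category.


INNER JOIN keeps only products rows whose category_id matches an id in categories. Walk through each product:
  - product 1 (Lamp): category_id=6 -> matches Toys
  - product 2 (Router): category_id=2 -> matches Sports
  - product 3 (Mouse): category_id=6 -> matches Toys
  - product 4 (Stapler): category_id=4 -> matches Outdoor
  - product 5 (Camera): category_id=2 -> matches Sports
  - product 6 (Desk): category_id=3 -> matches Apparel
  - product 7 (Webcam): category_id=2 -> matches Sports
  - product 8 (Notebook): category_id=NULL, no match -> dropped
  - product 9 (Cable): category_id=5 -> matches Electronics
So 1 of 9 rows is dropped.

SQL:
SELECT a.name, b.name AS category
FROM products a
INNER JOIN categories b ON a.category_id = b.id

Result:
name    | category   
--------+------------
Lamp    | Toys       
Router  | Sports     
Mouse   | Toys       
Stapler | Outdoor    
Camera  | Sports     
Desk    | Apparel    
Webcam  | Sports     
Cable   | Electronics


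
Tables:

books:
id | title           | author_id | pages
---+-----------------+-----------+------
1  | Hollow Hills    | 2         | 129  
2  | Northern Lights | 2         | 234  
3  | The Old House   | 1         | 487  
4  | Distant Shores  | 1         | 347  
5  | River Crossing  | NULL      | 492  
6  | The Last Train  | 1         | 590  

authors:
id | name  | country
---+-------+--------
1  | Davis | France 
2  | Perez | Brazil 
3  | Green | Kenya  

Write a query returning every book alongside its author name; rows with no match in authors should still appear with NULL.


LEFT JOIN keeps every row from books (the left table); where author_id has no match in authors, the author columns become NULL. Walk through each book:
  - book 1 (Hollow Hills): author_id=2 -> matches Perez
  - book 2 (Northern Lights): author_id=2 -> matches Perez
  - book 3 (The Old House): author_id=1 -> matches Davis
  - book 4 (Distant Shores): author_id=1 -> matches Davis
  - book 5 (River Crossing): author_id=NULL, no match -> kept with NULL
  - book 6 (The Last Train): author_id=1 -> matches Davis
All 6 rows appear; 1 has NULL author.

SQL:
SELECT a.title, b.name AS author
FROM books a
LEFT JOIN authors b ON a.author_id = b.id

Result:
title           | author
----------------+-------
Hollow Hills    | Perez 
Northern Lights | Perez 
The Old House   | Davis 
Distant Shores  | Davis 
River Crossing  | NULL  
The Last Train  | Davis 


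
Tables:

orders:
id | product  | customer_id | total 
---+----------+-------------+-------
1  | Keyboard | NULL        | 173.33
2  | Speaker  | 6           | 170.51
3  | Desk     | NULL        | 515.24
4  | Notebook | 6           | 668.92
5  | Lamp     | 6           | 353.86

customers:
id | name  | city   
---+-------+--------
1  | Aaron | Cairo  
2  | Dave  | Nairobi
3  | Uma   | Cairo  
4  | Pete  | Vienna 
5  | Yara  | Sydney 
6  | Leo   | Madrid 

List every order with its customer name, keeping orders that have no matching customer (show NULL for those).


LEFT JOIN keeps every row from orders (the left table); where customer_id has no match in customers, the customer columns become NULL. Walk through each order:
  - order 1 (Keyboard): customer_id=NULL, no match -> kept with NULL
  - order 2 (Speaker): customer_id=6 -> matches Leo
  - order 3 (Desk): customer_id=NULL, no match -> kept with NULL
  - order 4 (Notebook): customer_id=6 -> matches Leo
  - order 5 (Lamp): customer_id=6 -> matches Leo
All 5 rows appear; 2 have NULL customer.

SQL:
SELECT a.product, b.name AS customer
FROM orders a
LEFT JOIN customers b ON a.customer_id = b.id

Result:
product  | customer
---------+---------
Keyboard | NULL    
Speaker  | Leo     
Desk     | NULL    
Notebook | Leo     
Lamp     | Leo     


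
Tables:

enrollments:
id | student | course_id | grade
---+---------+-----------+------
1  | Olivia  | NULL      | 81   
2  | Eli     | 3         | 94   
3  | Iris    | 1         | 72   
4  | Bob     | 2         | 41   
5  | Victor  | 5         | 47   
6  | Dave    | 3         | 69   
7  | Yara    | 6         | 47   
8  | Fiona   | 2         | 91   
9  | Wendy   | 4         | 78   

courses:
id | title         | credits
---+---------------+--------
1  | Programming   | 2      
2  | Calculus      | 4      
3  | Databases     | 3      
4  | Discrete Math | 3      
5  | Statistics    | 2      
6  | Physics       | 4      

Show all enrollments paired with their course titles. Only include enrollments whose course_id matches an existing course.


INNER JOIN keeps only enrollments rows whose course_id matches an id in courses. Walk through each enrollment:
  - enrollment 1 (Olivia): course_id=NULL, no match -> dropped
  - enrollment 2 (Eli): course_id=3 -> matches Databases
  - enrollment 3 (Iris): course_id=1 -> matches Programming
  - enrollment 4 (Bob): course_id=2 -> matches Calculus
  - enrollment 5 (Victor): course_id=5 -> matches Statistics
  - enrollment 6 (Dave): course_id=3 -> matches Databases
  - enrollment 7 (Yara): course_id=6 -> matches Physics
  - enrollment 8 (Fiona): course_id=2 -> matches Calculus
  - enrollment 9 (Wendy): course_id=4 -> matches Discrete Math
So 1 of 9 rows is dropped.

SQL:
SELECT a.student, b.title AS course
FROM enrollments a
INNER JOIN courses b ON a.course_id = b.id

Result:
student | course       
--------+--------------
Eli     | Databases    
Iris    | Programming  
Bob     | Calculus     
Victor  | Statistics   
Dave    | Databases    
Yara    | Physics      
Fiona   | Calculus     
Wendy   | Discrete Math


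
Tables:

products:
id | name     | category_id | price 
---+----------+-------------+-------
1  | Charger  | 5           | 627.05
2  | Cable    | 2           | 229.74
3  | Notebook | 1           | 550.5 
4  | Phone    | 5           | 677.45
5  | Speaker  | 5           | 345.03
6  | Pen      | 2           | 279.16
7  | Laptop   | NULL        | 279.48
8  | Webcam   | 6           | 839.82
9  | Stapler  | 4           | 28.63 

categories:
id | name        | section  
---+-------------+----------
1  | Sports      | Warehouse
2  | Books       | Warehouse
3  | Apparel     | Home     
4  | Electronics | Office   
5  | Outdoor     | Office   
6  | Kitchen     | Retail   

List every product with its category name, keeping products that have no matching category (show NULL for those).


LEFT JOIN keeps every row from products (the left table); where category_id has no match in categories, the category columns become NULL. Walk through each product:
  - product 1 (Charger): category_id=5 -> matches Outdoor
  - product 2 (Cable): category_id=2 -> matches Books
  - product 3 (Notebook): category_id=1 -> matches Sports
  - product 4 (Phone): category_id=5 -> matches Outdoor
  - product 5 (Speaker): category_id=5 -> matches Outdoor
  - product 6 (Pen): category_id=2 -> matches Books
  - product 7 (Laptop): category_id=NULL, no match -> kept with NULL
  - product 8 (Webcam): category_id=6 -> matches Kitchen
  - product 9 (Stapler): category_id=4 -> matches Electronics
All 9 rows appear; 1 has NULL category.

SQL:
SELECT a.name, b.name AS category
FROM products a
LEFT JOIN categories b ON a.category_id = b.id

Result:
name     | category   
---------+------------
Charger  | Outdoor    
Cable    | Books      
Notebook | Sports     
Phone    | Outdoor    
Speaker  | Outdoor    
Pen      | Books      
Laptop   | NULL       
Webcam   | Kitchen    
Stapler  | Electronics


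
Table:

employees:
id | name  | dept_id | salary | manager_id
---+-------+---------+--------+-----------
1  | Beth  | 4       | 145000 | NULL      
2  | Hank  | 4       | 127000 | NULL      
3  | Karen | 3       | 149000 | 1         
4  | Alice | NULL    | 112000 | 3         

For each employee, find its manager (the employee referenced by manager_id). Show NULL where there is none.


This is a self-join: employees is joined to a second copy of itself, matching each row's manager_id to another row's id. Use LEFT JOIN so rows with manager_id=NULL are kept.
  - employee 1 (Beth): manager_id=NULL -> NULL
  - employee 2 (Hank): manager_id=NULL -> NULL
  - employee 3 (Karen): manager_id=1 -> Beth
  - employee 4 (Alice): manager_id=3 -> Karen

SQL:
SELECT a.name AS item, b.name AS manager
FROM employees a
LEFT JOIN employees b ON a.manager_id = b.id

Result:
item  | manager
------+--------
Beth  | NULL   
Hank  | NULL   
Karen | Beth   
Alice | Karen  


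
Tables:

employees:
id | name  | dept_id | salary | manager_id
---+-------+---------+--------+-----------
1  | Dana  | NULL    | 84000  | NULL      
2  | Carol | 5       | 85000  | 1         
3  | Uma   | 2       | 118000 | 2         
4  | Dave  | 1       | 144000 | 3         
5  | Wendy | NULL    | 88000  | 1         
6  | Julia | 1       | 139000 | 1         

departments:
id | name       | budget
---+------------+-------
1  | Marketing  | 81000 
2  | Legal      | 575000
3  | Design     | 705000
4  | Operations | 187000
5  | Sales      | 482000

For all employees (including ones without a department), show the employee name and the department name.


LEFT JOIN keeps every row from employees (the left table); where dept_id has no match in departments, the department columns become NULL. Walk through each employee:
  - employee 1 (Dana): dept_id=NULL, no match -> kept with NULL
  - employee 2 (Carol): dept_id=5 -> matches Sales
  - employee 3 (Uma): dept_id=2 -> matches Legal
  - employee 4 (Dave): dept_id=1 -> matches Marketing
  - employee 5 (Wendy): dept_id=NULL, no match -> kept with NULL
  - employee 6 (Julia): dept_id=1 -> matches Marketing
All 6 rows appear; 2 have NULL department.

SQL:
SELECT a.name, b.name AS department
FROM employees a
LEFT JOIN departments b ON a.dept_id = b.id

Result:
name  | department
------+-----------
Dana  | NULL      
Carol | Sales     
Uma   | Legal     
Dave  | Marketing 
Wendy | NULL      
Julia | Marketing 


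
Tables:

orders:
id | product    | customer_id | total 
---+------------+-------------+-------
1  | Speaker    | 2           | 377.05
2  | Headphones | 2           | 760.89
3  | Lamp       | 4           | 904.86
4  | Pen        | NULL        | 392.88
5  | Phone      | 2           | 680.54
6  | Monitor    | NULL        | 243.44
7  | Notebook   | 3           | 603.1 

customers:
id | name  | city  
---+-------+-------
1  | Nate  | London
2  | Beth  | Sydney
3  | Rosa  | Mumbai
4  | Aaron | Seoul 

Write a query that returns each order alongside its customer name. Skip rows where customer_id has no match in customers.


INNER JOIN keeps only orders rows whose customer_id matches an id in customers. Walk through each order:
  - order 1 (Speaker): customer_id=2 -> matches Beth
  - order 2 (Headphones): customer_id=2 -> matches Beth
  - order 3 (Lamp): customer_id=4 -> matches Aaron
  - order 4 (Pen): customer_id=NULL, no match -> dropped
  - order 5 (Phone): customer_id=2 -> matches Beth
  - order 6 (Monitor): customer_id=NULL, no match -> dropped
  - order 7 (Notebook): customer_id=3 -> matches Rosa
So 2 of 7 rows are dropped.

SQL:
SELECT a.product, b.name AS customer
FROM orders a
INNER JOIN customers b ON a.customer_id = b.id

Result:
product    | customer
-----------+---------
Speaker    | Beth    
Headphones | Beth    
Lamp       | Aaron   
Phone      | Beth    
Notebook   | Rosa    


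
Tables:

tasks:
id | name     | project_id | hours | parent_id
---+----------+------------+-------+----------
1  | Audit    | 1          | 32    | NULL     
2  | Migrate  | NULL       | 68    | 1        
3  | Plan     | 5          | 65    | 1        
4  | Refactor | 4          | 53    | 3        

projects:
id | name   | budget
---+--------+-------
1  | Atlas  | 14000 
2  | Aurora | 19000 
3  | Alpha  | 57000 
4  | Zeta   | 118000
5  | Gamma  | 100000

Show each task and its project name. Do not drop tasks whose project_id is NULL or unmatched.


LEFT JOIN keeps every row from tasks (the left table); where project_id has no match in projects, the project columns become NULL. Walk through each task:
  - task 1 (Audit): project_id=1 -> matches Atlas
  - task 2 (Migrate): project_id=NULL, no match -> kept with NULL
  - task 3 (Plan): project_id=5 -> matches Gamma
  - task 4 (Refactor): project_id=4 -> matches Zeta
All 4 rows appear; 1 has NULL project.

SQL:
SELECT a.name, b.name AS project
FROM tasks a
LEFT JOIN projects b ON a.project_id = b.id

Result:
name     | project
---------+--------
Audit    | Atlas  
Migrate  | NULL   
Plan     | Gamma  
Refactor | Zeta   


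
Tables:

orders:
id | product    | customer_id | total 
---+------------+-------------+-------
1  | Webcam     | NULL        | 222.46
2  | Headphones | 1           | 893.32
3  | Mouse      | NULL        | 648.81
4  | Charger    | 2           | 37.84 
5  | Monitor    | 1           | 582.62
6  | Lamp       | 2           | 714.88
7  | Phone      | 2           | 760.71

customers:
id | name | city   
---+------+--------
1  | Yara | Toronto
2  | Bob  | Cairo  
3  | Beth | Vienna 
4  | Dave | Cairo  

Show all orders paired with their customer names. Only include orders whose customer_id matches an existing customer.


INNER JOIN keeps only orders rows whose customer_id matches an id in customers. Walk through each order:
  - order 1 (Webcam): customer_id=NULL, no match -> dropped
  - order 2 (Headphones): customer_id=1 -> matches Yara
  - order 3 (Mouse): customer_id=NULL, no match -> dropped
  - order 4 (Charger): customer_id=2 -> matches Bob
  - order 5 (Monitor): customer_id=1 -> matches Yara
  - order 6 (Lamp): customer_id=2 -> matches Bob
  - order 7 (Phone): customer_id=2 -> matches Bob
So 2 of 7 rows are dropped.

SQL:
SELECT a.product, b.name AS customer
FROM orders a
INNER JOIN customers b ON a.customer_id = b.id

Result:
product    | customer
-----------+---------
Headphones | Yara    
Charger    | Bob     
Monitor    | Yara    
Lamp       | Bob     
Phone      | Bob     


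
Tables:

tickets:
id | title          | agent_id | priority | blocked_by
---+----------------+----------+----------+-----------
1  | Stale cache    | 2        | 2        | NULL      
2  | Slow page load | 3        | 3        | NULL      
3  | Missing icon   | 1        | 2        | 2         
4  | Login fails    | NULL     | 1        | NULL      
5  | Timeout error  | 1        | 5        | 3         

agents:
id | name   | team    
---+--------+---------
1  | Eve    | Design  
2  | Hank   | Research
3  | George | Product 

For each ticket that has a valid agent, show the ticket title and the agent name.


INNER JOIN keeps only tickets rows whose agent_id matches an id in agents. Walk through each ticket:
  - ticket 1 (Stale cache): agent_id=2 -> matches Hank
  - ticket 2 (Slow page load): agent_id=3 -> matches George
  - ticket 3 (Missing icon): agent_id=1 -> matches Eve
  - ticket 4 (Login fails): agent_id=NULL, no match -> dropped
  - ticket 5 (Timeout error): agent_id=1 -> matches Eve
So 1 of 5 rows is dropped.

SQL:
SELECT a.title, b.name AS agent
FROM tickets a
INNER JOIN agents b ON a.agent_id = b.id

Result:
title          | agent 
---------------+-------
Stale cache    | Hank  
Slow page load | George
Missing icon   | Eve   
Timeout error  | Eve   


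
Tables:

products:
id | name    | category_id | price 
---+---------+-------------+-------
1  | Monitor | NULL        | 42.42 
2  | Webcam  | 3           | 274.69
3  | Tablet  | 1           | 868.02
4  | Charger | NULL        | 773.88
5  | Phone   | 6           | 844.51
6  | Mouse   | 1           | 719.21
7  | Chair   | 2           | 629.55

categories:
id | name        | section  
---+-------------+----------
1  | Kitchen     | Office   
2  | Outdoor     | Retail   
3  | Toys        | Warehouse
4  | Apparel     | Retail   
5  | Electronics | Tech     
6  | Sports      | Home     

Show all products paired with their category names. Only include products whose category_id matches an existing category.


INNER JOIN keeps only products rows whose category_id matches an id in categories. Walk through each product:
  - product 1 (Monitor): category_id=NULL, no match -> dropped
  - product 2 (Webcam): category_id=3 -> matches Toys
  - product 3 (Tablet): category_id=1 -> matches Kitchen
  - product 4 (Charger): category_id=NULL, no match -> dropped
  - product 5 (Phone): category_id=6 -> matches Sports
  - product 6 (Mouse): category_id=1 -> matches Kitchen
  - product 7 (Chair): category_id=2 -> matches Outdoor
So 2 of 7 rows are dropped.

SQL:
SELECT a.name, b.name AS category
FROM products a
INNER JOIN categories b ON a.category_id = b.id

Result:
name   | category
-------+---------
Webcam | Toys    
Tablet | Kitchen 
Phone  | Sports  
Mouse  | Kitchen 
Chair  | Outdoor 


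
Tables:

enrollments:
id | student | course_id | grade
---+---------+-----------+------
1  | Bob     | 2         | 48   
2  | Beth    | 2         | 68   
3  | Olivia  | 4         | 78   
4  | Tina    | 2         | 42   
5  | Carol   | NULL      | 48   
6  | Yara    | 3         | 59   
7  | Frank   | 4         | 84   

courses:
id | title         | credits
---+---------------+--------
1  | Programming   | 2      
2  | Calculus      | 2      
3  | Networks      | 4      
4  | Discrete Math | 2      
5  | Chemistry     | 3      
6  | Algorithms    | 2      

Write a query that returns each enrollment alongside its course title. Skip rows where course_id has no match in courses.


INNER JOIN keeps only enrollments rows whose course_id matches an id in courses. Walk through each enrollment:
  - enrollment 1 (Bob): course_id=2 -> matches Calculus
  - enrollment 2 (Beth): course_id=2 -> matches Calculus
  - enrollment 3 (Olivia): course_id=4 -> matches Discrete Math
  - enrollment 4 (Tina): course_id=2 -> matches Calculus
  - enrollment 5 (Carol): course_id=NULL, no match -> dropped
  - enrollment 6 (Yara): course_id=3 -> matches Networks
  - enrollment 7 (Frank): course_id=4 -> matches Discrete Math
So 1 of 7 rows is dropped.

SQL:
SELECT a.student, b.title AS course
FROM enrollments a
INNER JOIN courses b ON a.course_id = b.id

Result:
student | course       
--------+--------------
Bob     | Calculus     
Beth    | Calculus     
Olivia  | Discrete Math
Tina    | Calculus     
Yara    | Networks     
Frank   | Discrete Math


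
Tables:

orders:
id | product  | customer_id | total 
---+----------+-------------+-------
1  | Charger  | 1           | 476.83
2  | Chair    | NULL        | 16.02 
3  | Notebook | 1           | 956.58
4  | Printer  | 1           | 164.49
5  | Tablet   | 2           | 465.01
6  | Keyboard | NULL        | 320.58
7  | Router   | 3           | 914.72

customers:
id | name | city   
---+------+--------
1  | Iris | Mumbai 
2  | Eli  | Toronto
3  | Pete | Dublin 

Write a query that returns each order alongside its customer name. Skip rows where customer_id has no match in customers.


INNER JOIN keeps only orders rows whose customer_id matches an id in customers. Walk through each order:
  - order 1 (Charger): customer_id=1 -> matches Iris
  - order 2 (Chair): customer_id=NULL, no match -> dropped
  - order 3 (Notebook): customer_id=1 -> matches Iris
  - order 4 (Printer): customer_id=1 -> matches Iris
  - order 5 (Tablet): customer_id=2 -> matches Eli
  - order 6 (Keyboard): customer_id=NULL, no match -> dropped
  - order 7 (Router): customer_id=3 -> matches Pete
So 2 of 7 rows are dropped.

SQL:
SELECT a.product, b.name AS customer
FROM orders a
INNER JOIN customers b ON a.customer_id = b.id

Result:
product  | customer
---------+---------
Charger  | Iris    
Notebook | Iris    
Printer  | Iris    
Tablet   | Eli     
Router   | Pete    
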